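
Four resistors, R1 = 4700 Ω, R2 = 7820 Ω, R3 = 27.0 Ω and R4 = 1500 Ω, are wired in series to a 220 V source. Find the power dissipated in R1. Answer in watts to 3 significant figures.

1.15 W

Every series element carries the same I. Get I from the total resistance, then P = I² × R1.
R_total = 4700 + 7820 + 27.0 + 1500 = 14050 Ω
I = V / R_total = 220 / 14050 = 0.01566 A
P_R1 = I² × R1 = (0.01566)² × 4700 = 1.153 W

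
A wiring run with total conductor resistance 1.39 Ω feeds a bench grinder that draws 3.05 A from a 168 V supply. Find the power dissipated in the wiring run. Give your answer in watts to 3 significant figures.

Line loss is just I²R for the cable — we know both I and R_line directly.
The wiring run carries the full 3.05 A.
P_line = I² R_line = (3.050)² × 1.39 = 12.93 W

12.9 W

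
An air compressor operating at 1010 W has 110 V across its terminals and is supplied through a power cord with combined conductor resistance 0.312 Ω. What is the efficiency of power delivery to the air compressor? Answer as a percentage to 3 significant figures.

97.5 %

I = P / V = 1010 / 110 = 9.182 A through the power cord.
P_line = I² R_line = (9.182)² × 0.312 = 26.30 W
P_source = P_load + P_line = 1010 + 26.30 = 1036 W
η = P_load / P_source = 1010 / 1036 = 0.9746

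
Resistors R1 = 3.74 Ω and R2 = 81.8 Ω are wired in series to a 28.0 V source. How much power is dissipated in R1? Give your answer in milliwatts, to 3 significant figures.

401 mW

Series elements share the same current, so find I first, then use P = I²R.
R_total = 3.74 + 81.8 = 85.54 Ω
I = V / R_total = 28.0 / 85.54 = 0.3273 A
P_R1 = I² × R1 = (0.3273)² × 3.74 = 0.4007 W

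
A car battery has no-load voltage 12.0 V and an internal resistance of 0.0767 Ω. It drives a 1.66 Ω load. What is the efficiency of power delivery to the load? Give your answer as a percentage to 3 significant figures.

95.6 %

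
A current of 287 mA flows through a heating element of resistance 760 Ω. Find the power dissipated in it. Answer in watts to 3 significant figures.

62.6 W

Knowing I and R, the power is just I²R — no need to find V first.
P = (0.2870 A)² × 760 Ω = 62.60 W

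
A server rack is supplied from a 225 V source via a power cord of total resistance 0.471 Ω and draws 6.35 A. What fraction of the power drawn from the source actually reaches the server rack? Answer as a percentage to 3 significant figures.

The power cord carries the full 6.35 A.
P_line = I² R_line = (6.350)² × 0.471 = 18.99 W
P_source = V I = 225 × 6.350 = 1429 W; P_load = 1410 W
η = P_load / P_source = 1410 / 1429 = 0.9867

98.7 %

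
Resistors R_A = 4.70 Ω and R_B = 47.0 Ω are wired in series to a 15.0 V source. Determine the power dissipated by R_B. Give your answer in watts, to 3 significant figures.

In a series string the same current flows through every resistor — find that current, then P = I²R for the one we want.
R_total = 4.70 + 47.0 = 51.70 Ω
I = V / R_total = 15.0 / 51.70 = 0.2901 A
P_R_B = I² × R_B = (0.2901)² × 47.0 = 3.956 W

3.96 W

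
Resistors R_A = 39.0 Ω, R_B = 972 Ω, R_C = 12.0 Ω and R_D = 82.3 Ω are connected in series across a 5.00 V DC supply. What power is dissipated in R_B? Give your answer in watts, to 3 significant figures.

0.0199 W

Since the resistors are in series they all carry the loop current I = V/R_total; the power in any one is I²R.
R_total = 39.0 + 972 + 12.0 + 82.3 = 1105 Ω
I = V / R_total = 5.00 / 1105 = 0.004524 A
P_R_B = I² × R_B = (0.004524)² × 972 = 0.01989 W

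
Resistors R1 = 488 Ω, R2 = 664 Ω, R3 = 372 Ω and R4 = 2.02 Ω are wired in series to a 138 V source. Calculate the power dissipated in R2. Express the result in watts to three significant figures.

5.43 W

Series elements share the same current, so find I first, then use P = I²R.
R_total = 488 + 664 + 372 + 2.02 = 1526 Ω
I = V / R_total = 138 / 1526 = 0.09043 A
P_R2 = I² × R2 = (0.09043)² × 664 = 5.430 W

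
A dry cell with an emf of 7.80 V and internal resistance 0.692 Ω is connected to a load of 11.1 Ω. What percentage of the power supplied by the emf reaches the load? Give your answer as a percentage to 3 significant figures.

94.1 %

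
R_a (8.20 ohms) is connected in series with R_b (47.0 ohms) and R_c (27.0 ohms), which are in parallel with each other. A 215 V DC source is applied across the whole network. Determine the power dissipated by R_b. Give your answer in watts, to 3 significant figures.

450 W

Collapse R_b‖R_c to a single equivalent, reducing the network to two series elements.
R_p = (47.0×27.0)/(47.0+27.0) = 17.15 Ω
R_total = 8.20 + 17.15 = 25.35 Ω
I = V / R_total = 215 / 25.35 = 8.482 A
Voltage across the parallel pair: V_p = I × R_p = 8.482 × 17.15 = 145.4 V
R_b is across V_p, so use P = V²/R for that branch.
P_R_b = (145.4)² / 47.0 = 450.1 W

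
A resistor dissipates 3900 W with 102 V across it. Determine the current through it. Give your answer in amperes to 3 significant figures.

38.2 A

Inverting the appropriate power form: I = P / V.
I = 3900 / 102 = 38.24 A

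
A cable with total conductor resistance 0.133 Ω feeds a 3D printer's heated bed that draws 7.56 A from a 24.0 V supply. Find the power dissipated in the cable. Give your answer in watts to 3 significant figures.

7.60 W

Only the current and the line resistance are needed for the I²R loss.
The cable carries the full 7.56 A.
P_line = I² R_line = (7.560)² × 0.133 = 7.601 W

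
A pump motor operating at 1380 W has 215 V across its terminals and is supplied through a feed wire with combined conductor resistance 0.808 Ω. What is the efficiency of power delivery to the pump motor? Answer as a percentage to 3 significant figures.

I = P / V = 1380 / 215 = 6.419 A through the feed wire.
P_line = I² R_line = (6.419)² × 0.808 = 33.29 W
P_source = P_load + P_line = 1380 + 33.29 = 1413 W
η = P_load / P_source = 1380 / 1413 = 0.9764

97.6 %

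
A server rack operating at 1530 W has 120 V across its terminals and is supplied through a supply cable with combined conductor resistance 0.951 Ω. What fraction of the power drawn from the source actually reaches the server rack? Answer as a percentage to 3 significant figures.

I = P / V = 1530 / 120 = 12.75 A through the supply cable.
P_line = I² R_line = (12.75)² × 0.951 = 154.6 W
P_source = P_load + P_line = 1530 + 154.6 = 1685 W
η = P_load / P_source = 1530 / 1685 = 0.9082

90.8 %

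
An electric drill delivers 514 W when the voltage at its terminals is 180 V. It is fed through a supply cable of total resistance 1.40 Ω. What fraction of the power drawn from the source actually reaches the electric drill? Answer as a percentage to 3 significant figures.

I = P / V = 514 / 180 = 2.856 A through the supply cable.
P_line = I² R_line = (2.856)² × 1.40 = 11.42 W
P_source = P_load + P_line = 514.0 + 11.42 = 525.4 W
η = P_load / P_source = 514.0 / 525.4 = 0.9783

97.8 %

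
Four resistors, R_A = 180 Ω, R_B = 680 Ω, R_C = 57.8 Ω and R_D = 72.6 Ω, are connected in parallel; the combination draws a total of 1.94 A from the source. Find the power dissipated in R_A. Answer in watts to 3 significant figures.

14.4 W

The branches share the same voltage, but only the total current is given — find V from the equivalent resistance first.
1/R_eq = 1/180 + 1/680 + 1/57.8 + 1/72.6 ⇒ R_eq = 26.25 Ω
V = I_total × R_eq = 1.940 × 26.25 = 50.92 V
P_R_A = V² / R_A = (50.92)² / 180 = 14.40 W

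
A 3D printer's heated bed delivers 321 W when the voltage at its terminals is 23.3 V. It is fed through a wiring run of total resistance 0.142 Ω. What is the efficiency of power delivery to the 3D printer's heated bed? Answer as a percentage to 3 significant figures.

92.3 %

I = P / V = 321 / 23.3 = 13.78 A through the wiring run.
P_line = I² R_line = (13.78)² × 0.142 = 26.95 W
P_source = P_load + P_line = 321.0 + 26.95 = 348.0 W
η = P_load / P_source = 321.0 / 348.0 = 0.9225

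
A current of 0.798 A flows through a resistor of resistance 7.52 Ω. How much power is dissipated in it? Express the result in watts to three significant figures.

4.79 W

Knowing I and R, the power is just I²R — no need to find V first.
P = (0.7980 A)² × 7.52 Ω = 4.789 W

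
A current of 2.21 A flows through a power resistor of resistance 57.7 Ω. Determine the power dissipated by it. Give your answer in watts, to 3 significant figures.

Current and resistance are given, so P = I²R is the direct form.
P = (2.210 A)² × 57.7 Ω = 281.8 W

282 W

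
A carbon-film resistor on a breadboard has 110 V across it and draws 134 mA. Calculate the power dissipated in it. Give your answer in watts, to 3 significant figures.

With V and I both given, power follows immediately from P = V I.
P = 110 V × 0.1340 A = 14.74 W

14.7 W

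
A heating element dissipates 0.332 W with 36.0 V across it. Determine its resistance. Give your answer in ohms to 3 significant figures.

3900 Ω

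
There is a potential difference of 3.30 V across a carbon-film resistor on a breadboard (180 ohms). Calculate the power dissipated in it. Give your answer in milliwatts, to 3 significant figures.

With V across and R both known, P = V²/R gives the dissipation directly.
P = (3.30 V)² / 180 Ω = 0.06050 W

60.5 mW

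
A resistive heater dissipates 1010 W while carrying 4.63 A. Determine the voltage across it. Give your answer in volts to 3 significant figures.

218 V

From P = V I = I²R = V²/R, with the two given quantities we get V = P / I.
V = 1010 / 4.630 = 218.1 V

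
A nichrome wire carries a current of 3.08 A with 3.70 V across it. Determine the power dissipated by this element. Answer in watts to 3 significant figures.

11.4 W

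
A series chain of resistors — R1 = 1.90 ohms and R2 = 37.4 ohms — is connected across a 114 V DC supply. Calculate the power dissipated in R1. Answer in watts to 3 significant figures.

Every series element carries the same I. Get I from the total resistance, then P = I² × R1.
R_total = 1.90 + 37.4 = 39.30 Ω
I = V / R_total = 114 / 39.30 = 2.901 A
P_R1 = I² × R1 = (2.901)² × 1.90 = 15.99 W

16.0 W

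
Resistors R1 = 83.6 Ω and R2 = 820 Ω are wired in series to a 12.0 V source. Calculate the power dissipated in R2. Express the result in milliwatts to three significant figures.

145 mW

Since the resistors are in series they all carry the loop current I = V/R_total; the power in any one is I²R.
R_total = 83.6 + 820 = 903.6 Ω
I = V / R_total = 12.0 / 903.6 = 0.01328 A
P_R2 = I² × R2 = (0.01328)² × 820 = 0.1446 W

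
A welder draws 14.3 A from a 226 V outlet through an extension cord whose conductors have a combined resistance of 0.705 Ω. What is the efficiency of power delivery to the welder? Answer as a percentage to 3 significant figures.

95.5 %

The extension cord carries the full 14.3 A.
P_line = I² R_line = (14.30)² × 0.705 = 144.2 W
P_source = V I = 226 × 14.30 = 3232 W; P_load = 3088 W
η = P_load / P_source = 3088 / 3232 = 0.9554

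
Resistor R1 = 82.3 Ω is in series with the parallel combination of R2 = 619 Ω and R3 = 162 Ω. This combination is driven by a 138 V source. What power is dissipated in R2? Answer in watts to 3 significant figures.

11.4 W

Replace R2 and R3 with their parallel equivalent so the circuit becomes R1 in series with R_p.
R_p = (619×162)/(619+162) = 128.4 Ω
R_total = 82.3 + 128.4 = 210.7 Ω
I = V / R_total = 138 / 210.7 = 0.6550 A
Voltage across the parallel pair: V_p = I × R_p = 0.6550 × 128.4 = 84.10 V
R2 is across V_p, so use P = V²/R for that branch.
P_R2 = (84.10)² / 619 = 11.43 W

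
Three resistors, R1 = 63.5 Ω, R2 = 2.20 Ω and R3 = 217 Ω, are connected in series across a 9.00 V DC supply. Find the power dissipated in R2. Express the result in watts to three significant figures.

In a series string the same current flows through every resistor — find that current, then P = I²R for the one we want.
R_total = 63.5 + 2.20 + 217 = 282.7 Ω
I = V / R_total = 9.00 / 282.7 = 0.03184 A
P_R2 = I² × R2 = (0.03184)² × 2.20 = 0.002230 W

0.00223 W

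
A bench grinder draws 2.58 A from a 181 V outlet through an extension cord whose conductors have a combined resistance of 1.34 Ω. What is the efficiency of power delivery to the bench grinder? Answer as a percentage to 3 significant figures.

98.1 %

The extension cord carries the full 2.58 A.
P_line = I² R_line = (2.580)² × 1.34 = 8.920 W
P_source = V I = 181 × 2.580 = 467.0 W; P_load = 458.1 W
η = P_load / P_source = 458.1 / 467.0 = 0.9809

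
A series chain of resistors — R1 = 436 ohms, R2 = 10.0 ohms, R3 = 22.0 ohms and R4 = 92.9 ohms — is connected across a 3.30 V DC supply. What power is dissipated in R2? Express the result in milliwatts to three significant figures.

Since the resistors are in series they all carry the loop current I = V/R_total; the power in any one is I²R.
R_total = 436 + 10.0 + 22.0 + 92.9 = 560.9 Ω
I = V / R_total = 3.30 / 560.9 = 0.005883 A
P_R2 = I² × R2 = (0.005883)² × 10.0 = 0.0003461 W

0.346 mW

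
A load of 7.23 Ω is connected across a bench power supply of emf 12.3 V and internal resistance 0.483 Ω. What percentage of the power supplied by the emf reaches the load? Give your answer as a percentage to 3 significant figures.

η = P_load/(P_load+P_int) = I²R/(I²R+I²r) = R/(R+r) — the I² cancels for series elements.
η = R / (R + r) = 7.23 / (7.23 + 0.483) = 0.9374

93.7 %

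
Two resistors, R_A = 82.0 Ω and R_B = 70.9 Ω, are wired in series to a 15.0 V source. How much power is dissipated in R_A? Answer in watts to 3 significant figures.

0.789 W

The current is common to all series resistors; compute it, then apply P = I²R for the target.
R_total = 82.0 + 70.9 = 152.9 Ω
I = V / R_total = 15.0 / 152.9 = 0.09810 A
P_R_A = I² × R_A = (0.09810)² × 82.0 = 0.7892 W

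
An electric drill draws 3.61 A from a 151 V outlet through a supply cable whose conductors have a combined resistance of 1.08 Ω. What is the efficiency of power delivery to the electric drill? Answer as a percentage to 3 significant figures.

The supply cable carries the full 3.61 A.
P_line = I² R_line = (3.610)² × 1.08 = 14.07 W
P_source = V I = 151 × 3.610 = 545.1 W; P_load = 531.0 W
η = P_load / P_source = 531.0 / 545.1 = 0.9742

97.4 %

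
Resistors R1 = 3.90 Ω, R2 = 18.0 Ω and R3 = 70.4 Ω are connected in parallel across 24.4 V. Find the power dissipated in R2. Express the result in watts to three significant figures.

33.1 W

Parallel branches share the same voltage; P = V²/R gives the branch power in one step.
P_R2 = V² / R2 = (24.4)² / 18.0 Ω = 33.08 W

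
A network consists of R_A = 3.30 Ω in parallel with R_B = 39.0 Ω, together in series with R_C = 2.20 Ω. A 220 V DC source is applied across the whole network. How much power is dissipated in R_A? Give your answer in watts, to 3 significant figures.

4940 W

First find R_p for the parallel pair, then treat R_p + R_C as a series loop.
R_p = (3.30×39.0)/(3.30+39.0) = 3.043 Ω
R_total = R_p + 2.20 = 3.043 + 2.20 = 5.243 Ω
I = V / R_total = 220 / 5.243 = 41.96 A
Voltage across the parallel pair: V_p = I × R_p = 41.96 × 3.043 = 127.7 V
R_A has V_p across it, so P = V_p²/R_A.
P_R_A = (127.7)² / 3.30 = 4940 W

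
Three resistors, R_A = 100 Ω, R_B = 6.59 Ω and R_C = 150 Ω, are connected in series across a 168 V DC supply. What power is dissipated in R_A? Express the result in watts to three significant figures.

Series elements share the same current, so find I first, then use P = I²R.
R_total = 100 + 6.59 + 150 = 256.6 Ω
I = V / R_total = 168 / 256.6 = 0.6547 A
P_R_A = I² × R_A = (0.6547)² × 100 = 42.87 W

42.9 W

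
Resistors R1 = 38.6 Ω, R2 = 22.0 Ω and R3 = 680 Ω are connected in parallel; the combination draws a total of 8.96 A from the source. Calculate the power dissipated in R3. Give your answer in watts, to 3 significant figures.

22.3 W

We need the common branch voltage; get it from I_total × R_eq, then P = V²/R for the branch.
1/R_eq = 1/38.6 + 1/22.0 + 1/680 ⇒ R_eq = 13.73 Ω
V = I_total × R_eq = 8.960 × 13.73 = 123.0 V
P_R3 = V² / R3 = (123.0)² / 680 = 22.26 W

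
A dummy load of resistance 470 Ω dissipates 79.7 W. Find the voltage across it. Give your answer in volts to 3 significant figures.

194 V

Inverting the appropriate power form: V = √(P R).
V = √(79.7 × 470) = 193.5 V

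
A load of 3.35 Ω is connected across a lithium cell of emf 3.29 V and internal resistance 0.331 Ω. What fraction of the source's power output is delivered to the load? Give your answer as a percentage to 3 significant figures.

η = P_load/(P_load+P_int) = I²R/(I²R+I²r) = R/(R+r) — the I² cancels for series elements.
η = R / (R + r) = 3.35 / (3.35 + 0.331) = 0.9101

91.0 %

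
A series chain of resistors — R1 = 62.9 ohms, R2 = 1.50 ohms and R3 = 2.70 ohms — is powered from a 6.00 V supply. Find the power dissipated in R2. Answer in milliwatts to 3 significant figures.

Series elements share the same current, so find I first, then use P = I²R.
R_total = 62.9 + 1.50 + 2.70 = 67.10 Ω
I = V / R_total = 6.00 / 67.10 = 0.08942 A
P_R2 = I² × R2 = (0.08942)² × 1.50 = 0.01199 W

12.0 mW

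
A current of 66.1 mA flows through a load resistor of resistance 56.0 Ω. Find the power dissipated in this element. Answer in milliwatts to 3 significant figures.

245 mW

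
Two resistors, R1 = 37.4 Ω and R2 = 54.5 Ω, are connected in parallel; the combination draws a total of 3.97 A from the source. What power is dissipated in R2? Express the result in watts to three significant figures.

142 W

The branches share the same voltage, but only the total current is given — find V from the equivalent resistance first.
1/R_eq = 1/37.4 + 1/54.5 ⇒ R_eq = 22.18 Ω
V = I_total × R_eq = 3.970 × 22.18 = 88.05 V
P_R2 = V² / R2 = (88.05)² / 54.5 = 142.3 W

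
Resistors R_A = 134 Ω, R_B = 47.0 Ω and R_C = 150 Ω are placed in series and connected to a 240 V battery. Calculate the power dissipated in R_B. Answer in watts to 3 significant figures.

24.7 W

In a series string the same current flows through every resistor — find that current, then P = I²R for the one we want.
R_total = 134 + 47.0 + 150 = 331.0 Ω
I = V / R_total = 240 / 331.0 = 0.7251 A
P_R_B = I² × R_B = (0.7251)² × 47.0 = 24.71 W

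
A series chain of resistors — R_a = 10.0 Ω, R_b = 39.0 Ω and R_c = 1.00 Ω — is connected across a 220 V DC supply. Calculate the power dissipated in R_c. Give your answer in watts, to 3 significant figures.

The current is common to all series resistors; compute it, then apply P = I²R for the target.
R_total = 10.0 + 39.0 + 1.00 = 50.00 Ω
I = V / R_total = 220 / 50.00 = 4.400 A
P_R_c = I² × R_c = (4.400)² × 1.00 = 19.36 W

19.4 W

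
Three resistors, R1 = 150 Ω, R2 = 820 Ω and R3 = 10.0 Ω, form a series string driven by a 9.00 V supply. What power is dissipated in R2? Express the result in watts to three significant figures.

0.0692 W

Every series element carries the same I. Get I from the total resistance, then P = I² × R2.
R_total = 150 + 820 + 10.0 = 980.0 Ω
I = V / R_total = 9.00 / 980.0 = 0.009184 A
P_R2 = I² × R2 = (0.009184)² × 820 = 0.06916 W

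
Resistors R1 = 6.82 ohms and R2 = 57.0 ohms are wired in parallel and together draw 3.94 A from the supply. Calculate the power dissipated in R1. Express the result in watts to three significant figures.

The branches share the same voltage, but only the total current is given — find V from the equivalent resistance first.
1/R_eq = 1/6.82 + 1/57.0 ⇒ R_eq = 6.091 Ω
V = I_total × R_eq = 3.940 × 6.091 = 24.00 V
P_R1 = V² / R1 = (24.00)² / 6.82 = 84.45 W

84.5 W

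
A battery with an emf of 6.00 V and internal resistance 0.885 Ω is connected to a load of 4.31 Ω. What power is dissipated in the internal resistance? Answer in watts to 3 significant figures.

The internal resistance carries the same current as the load; P_int = I²r.
I = ε / (r + R) = 6.00 / (0.885 + 4.31) = 1.155 A
P_int = I² r = (1.155)² × 0.885 = 1.181 W

1.18 W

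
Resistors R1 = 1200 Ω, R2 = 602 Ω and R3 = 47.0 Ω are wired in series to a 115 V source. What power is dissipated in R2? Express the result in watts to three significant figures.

The current is common to all series resistors; compute it, then apply P = I²R for the target.
R_total = 1200 + 602 + 47.0 = 1849 Ω
I = V / R_total = 115 / 1849 = 0.06220 A
P_R2 = I² × R2 = (0.06220)² × 602 = 2.329 W

2.33 W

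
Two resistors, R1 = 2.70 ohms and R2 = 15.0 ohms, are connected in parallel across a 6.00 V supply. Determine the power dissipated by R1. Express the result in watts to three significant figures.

13.3 W

The supply voltage appears across each parallel branch — just use P = V²/R1.
P_R1 = V² / R1 = (6.00)² / 2.70 Ω = 13.33 W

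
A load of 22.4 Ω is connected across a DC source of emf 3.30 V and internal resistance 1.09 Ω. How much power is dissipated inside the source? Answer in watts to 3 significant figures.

Internal loss is I²r, with I set by the total series resistance r+R.
I = ε / (r + R) = 3.30 / (1.09 + 22.4) = 0.1405 A
P_int = I² r = (0.1405)² × 1.09 = 0.02151 W

0.0215 W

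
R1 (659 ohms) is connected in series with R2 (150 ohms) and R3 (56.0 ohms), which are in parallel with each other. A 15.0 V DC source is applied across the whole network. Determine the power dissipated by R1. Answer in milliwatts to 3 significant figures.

First combine the parallel branches into one equivalent R_p, then R1 + R_p is a series pair.
R_p = (150×56.0)/(150+56.0) = 40.78 Ω
R_total = 659 + 40.78 = 699.8 Ω
I = V / R_total = 15.0 / 699.8 = 0.02144 A
R1 carries the full series current, so P = I²R.
P_R1 = (0.02144)² × 659 = 0.3028 W

303 mW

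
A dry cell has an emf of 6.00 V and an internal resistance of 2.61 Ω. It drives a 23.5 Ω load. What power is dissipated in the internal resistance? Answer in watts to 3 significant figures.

The source's internal resistance is just another series element carrying I; its dissipation is I²r.
I = ε / (r + R) = 6.00 / (2.61 + 23.5) = 0.2298 A
P_int = I² r = (0.2298)² × 2.61 = 0.1378 W

0.138 W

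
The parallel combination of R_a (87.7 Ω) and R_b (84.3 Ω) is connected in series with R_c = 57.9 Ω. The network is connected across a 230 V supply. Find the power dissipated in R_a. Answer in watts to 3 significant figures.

Reduce the parallel combination to a single R_p; the circuit then becomes R_p in series with the remaining resistor.
R_p = (87.7×84.3)/(87.7+84.3) = 42.98 Ω
R_total = R_p + 57.9 = 42.98 + 57.9 = 100.9 Ω
I = V / R_total = 230 / 100.9 = 2.280 A
Voltage across the parallel pair: V_p = I × R_p = 2.280 × 42.98 = 98.00 V
R_a has V_p across it, so P = V_p²/R_a.
P_R_a = (98.00)² / 87.7 = 109.5 W

110 W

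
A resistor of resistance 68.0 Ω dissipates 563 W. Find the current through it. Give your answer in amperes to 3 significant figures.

The two known quantities fix the third via I = √(P / R).
I = √(563 / 68.0) = 2.877 A

2.88 A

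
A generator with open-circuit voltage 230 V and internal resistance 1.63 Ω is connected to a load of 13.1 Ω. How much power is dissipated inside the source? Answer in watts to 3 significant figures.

r is in series with the load, so it carries the full circuit current — the loss in it is I²r.
I = ε / (r + R) = 230 / (1.63 + 13.1) = 15.61 A
P_int = I² r = (15.61)² × 1.63 = 397.4 W

397 W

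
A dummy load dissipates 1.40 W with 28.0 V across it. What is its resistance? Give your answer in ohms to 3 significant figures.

From P = V I = I²R = V²/R, with the two given quantities we get R = V² / P.
R = (28.0)² / 1.40 = 560.0 Ω

560 Ω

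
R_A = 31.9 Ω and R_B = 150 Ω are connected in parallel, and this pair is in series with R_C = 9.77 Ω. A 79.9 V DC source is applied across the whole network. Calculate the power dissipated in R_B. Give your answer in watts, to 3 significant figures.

22.6 W

Collapse the R_A‖R_B pair into one equivalent R_p; then R_p and R_C form a series string.
R_p = (31.9×150)/(31.9+150) = 26.31 Ω
R_total = R_p + 9.77 = 26.31 + 9.77 = 36.08 Ω
I = V / R_total = 79.9 / 36.08 = 2.215 A
Voltage across the parallel pair: V_p = I × R_p = 2.215 × 26.31 = 58.26 V
Use P = V²/R for R_B with V = V_p.
P_R_B = (58.26)² / 150 = 22.63 W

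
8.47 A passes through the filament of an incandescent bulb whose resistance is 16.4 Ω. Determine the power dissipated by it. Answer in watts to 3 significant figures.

1180 W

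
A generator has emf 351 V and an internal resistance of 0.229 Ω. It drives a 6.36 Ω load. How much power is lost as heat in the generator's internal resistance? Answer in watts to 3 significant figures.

650 W

The internal resistance carries the same current as the load; P_int = I²r.
I = ε / (r + R) = 351 / (0.229 + 6.36) = 53.27 A
P_int = I² r = (53.27)² × 0.229 = 649.8 W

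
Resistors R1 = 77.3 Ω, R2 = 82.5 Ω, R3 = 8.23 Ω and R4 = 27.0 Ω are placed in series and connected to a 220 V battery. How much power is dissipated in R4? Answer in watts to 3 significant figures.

34.4 W

Since the resistors are in series they all carry the loop current I = V/R_total; the power in any one is I²R.
R_total = 77.3 + 82.5 + 8.23 + 27.0 = 195.0 Ω
I = V / R_total = 220 / 195.0 = 1.128 A
P_R4 = I² × R4 = (1.128)² × 27.0 = 34.36 W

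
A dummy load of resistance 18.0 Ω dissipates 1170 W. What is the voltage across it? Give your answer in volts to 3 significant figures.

145 V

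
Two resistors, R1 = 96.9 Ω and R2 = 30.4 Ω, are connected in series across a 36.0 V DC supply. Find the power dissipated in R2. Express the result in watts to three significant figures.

Every series element carries the same I. Get I from the total resistance, then P = I² × R2.
R_total = 96.9 + 30.4 = 127.3 Ω
I = V / R_total = 36.0 / 127.3 = 0.2828 A
P_R2 = I² × R2 = (0.2828)² × 30.4 = 2.431 W

2.43 W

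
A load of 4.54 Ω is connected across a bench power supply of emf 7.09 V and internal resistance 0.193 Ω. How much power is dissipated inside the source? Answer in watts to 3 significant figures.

0.433 W

The source's internal resistance is just another series element carrying I; its dissipation is I²r.
I = ε / (r + R) = 7.09 / (0.193 + 4.54) = 1.498 A
P_int = I² r = (1.498)² × 0.193 = 0.4331 W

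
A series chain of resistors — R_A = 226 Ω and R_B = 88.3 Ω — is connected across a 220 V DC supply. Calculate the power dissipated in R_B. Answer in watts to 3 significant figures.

43.3 W

Since the resistors are in series they all carry the loop current I = V/R_total; the power in any one is I²R.
R_total = 226 + 88.3 = 314.3 Ω
I = V / R_total = 220 / 314.3 = 0.7000 A
P_R_B = I² × R_B = (0.7000)² × 88.3 = 43.26 W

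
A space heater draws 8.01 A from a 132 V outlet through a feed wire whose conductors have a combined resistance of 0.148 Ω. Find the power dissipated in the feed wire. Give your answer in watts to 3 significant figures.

The feed wire and load are in series, so the same current flows in both; the loss is I²R_line.
The feed wire carries the full 8.01 A.
P_line = I² R_line = (8.010)² × 0.148 = 9.496 W

9.50 W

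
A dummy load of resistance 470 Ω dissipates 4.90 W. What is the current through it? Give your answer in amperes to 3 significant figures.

Inverting the appropriate power form: I = √(P / R).
I = √(4.90 / 470) = 0.1021 A

0.102 A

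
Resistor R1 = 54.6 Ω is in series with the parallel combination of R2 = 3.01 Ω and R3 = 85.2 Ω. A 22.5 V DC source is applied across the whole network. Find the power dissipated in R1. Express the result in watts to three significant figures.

8.36 W

Replace R2 and R3 with their parallel equivalent so the circuit becomes R1 in series with R_p.
R_p = (3.01×85.2)/(3.01+85.2) = 2.907 Ω
R_total = 54.6 + 2.907 = 57.51 Ω
I = V / R_total = 22.5 / 57.51 = 0.3913 A
The full supply current passes through R1: P = I²R.
P_R1 = (0.3913)² × 54.6 = 8.358 W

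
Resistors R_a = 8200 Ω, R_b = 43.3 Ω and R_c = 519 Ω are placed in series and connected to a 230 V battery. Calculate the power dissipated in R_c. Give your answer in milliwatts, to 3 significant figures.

358 mW

The current is common to all series resistors; compute it, then apply P = I²R for the target.
R_total = 8200 + 43.3 + 519 = 8762 Ω
I = V / R_total = 230 / 8762 = 0.02625 A
P_R_c = I² × R_c = (0.02625)² × 519 = 0.3576 W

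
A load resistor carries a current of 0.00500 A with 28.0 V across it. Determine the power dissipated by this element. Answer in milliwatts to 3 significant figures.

Since both terminal voltage and current are stated, P = V I gives the power in one step.
P = 28.0 V × 0.005000 A = 0.1400 W

140 mW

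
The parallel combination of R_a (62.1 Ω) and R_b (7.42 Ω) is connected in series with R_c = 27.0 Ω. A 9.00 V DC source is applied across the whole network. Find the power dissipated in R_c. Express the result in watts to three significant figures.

1.93 W

Collapse the R_a‖R_b pair into one equivalent R_p; then R_p and R_c form a series string.
R_p = (62.1×7.42)/(62.1+7.42) = 6.628 Ω
R_total = R_p + 27.0 = 6.628 + 27.0 = 33.63 Ω
I = V / R_total = 9.00 / 33.63 = 0.2676 A
R_c carries the full series current, so P = I²R.
P_R_c = (0.2676)² × 27.0 = 1.934 W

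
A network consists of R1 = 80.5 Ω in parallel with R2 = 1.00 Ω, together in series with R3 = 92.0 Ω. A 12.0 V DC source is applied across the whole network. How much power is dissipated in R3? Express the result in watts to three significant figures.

Collapse the R1‖R2 pair into one equivalent R_p; then R_p and R3 form a series string.
R_p = (80.5×1.00)/(80.5+1.00) = 0.9877 Ω
R_total = R_p + 92.0 = 0.9877 + 92.0 = 92.99 Ω
I = V / R_total = 12.0 / 92.99 = 0.1290 A
R3 carries the full series current, so P = I²R.
P_R3 = (0.1290)² × 92.0 = 1.532 W

1.53 W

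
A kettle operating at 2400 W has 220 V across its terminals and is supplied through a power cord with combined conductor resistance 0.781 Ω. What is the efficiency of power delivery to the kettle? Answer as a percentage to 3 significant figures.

96.3 %

I = P / V = 2400 / 220 = 10.91 A through the power cord.
P_line = I² R_line = (10.91)² × 0.781 = 92.95 W
P_source = P_load + P_line = 2400 + 92.95 = 2493 W
η = P_load / P_source = 2400 / 2493 = 0.9627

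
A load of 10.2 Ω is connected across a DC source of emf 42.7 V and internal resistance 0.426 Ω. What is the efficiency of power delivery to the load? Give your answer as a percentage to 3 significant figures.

η = P_load/(P_load+P_int) = I²R/(I²R+I²r) = R/(R+r) — the I² cancels for series elements.
η = R / (R + r) = 10.2 / (10.2 + 0.426) = 0.9599

96.0 %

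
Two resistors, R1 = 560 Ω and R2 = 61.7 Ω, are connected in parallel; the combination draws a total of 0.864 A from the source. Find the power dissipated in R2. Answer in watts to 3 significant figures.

37.4 W

Parallel branches share V, not I — compute V via R_eq, then use V²/R for the target branch.
1/R_eq = 1/560 + 1/61.7 ⇒ R_eq = 55.58 Ω
V = I_total × R_eq = 0.8640 × 55.58 = 48.02 V
P_R2 = V² / R2 = (48.02)² / 61.7 = 37.37 W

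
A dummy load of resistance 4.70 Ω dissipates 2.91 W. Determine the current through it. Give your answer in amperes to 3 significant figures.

0.787 A

From P = V I = I²R = V²/R, with the two given quantities we get I = √(P / R).
I = √(2.91 / 4.70) = 0.7869 A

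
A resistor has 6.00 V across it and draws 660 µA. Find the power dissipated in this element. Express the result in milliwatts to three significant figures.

3.96 mW

With V and I both given, power follows immediately from P = V I.
P = 6.00 V × 0.0006600 A = 0.003960 W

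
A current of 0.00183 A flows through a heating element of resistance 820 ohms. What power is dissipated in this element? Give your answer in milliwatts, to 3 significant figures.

2.75 mW

Knowing I and R, the power is just I²R — no need to find V first.
P = (0.001830 A)² × 820 Ω = 0.002746 W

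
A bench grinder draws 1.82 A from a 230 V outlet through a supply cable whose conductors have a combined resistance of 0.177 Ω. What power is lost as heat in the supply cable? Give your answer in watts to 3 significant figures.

0.586 W

Only the current and the line resistance are needed for the I²R loss.
The supply cable carries the full 1.82 A.
P_line = I² R_line = (1.820)² × 0.177 = 0.5863 W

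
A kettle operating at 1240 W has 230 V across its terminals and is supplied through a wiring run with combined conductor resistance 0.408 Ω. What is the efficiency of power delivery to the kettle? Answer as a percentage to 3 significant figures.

99.1 %

I = P / V = 1240 / 230 = 5.391 A through the wiring run.
P_line = I² R_line = (5.391)² × 0.408 = 11.86 W
P_source = P_load + P_line = 1240 + 11.86 = 1252 W
η = P_load / P_source = 1240 / 1252 = 0.9905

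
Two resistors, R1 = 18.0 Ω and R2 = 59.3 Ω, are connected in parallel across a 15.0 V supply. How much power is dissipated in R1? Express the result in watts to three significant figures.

12.5 W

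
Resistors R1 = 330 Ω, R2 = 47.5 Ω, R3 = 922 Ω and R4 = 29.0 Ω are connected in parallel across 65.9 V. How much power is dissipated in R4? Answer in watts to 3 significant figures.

150 W

R4 sits directly across the source, so P = V²/R with V = 65.9 V.
P_R4 = V² / R4 = (65.9)² / 29.0 Ω = 149.8 W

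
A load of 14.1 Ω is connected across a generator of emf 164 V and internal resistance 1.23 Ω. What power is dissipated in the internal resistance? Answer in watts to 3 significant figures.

r is in series with the load, so it carries the full circuit current — the loss in it is I²r.
I = ε / (r + R) = 164 / (1.23 + 14.1) = 10.70 A
P_int = I² r = (10.70)² × 1.23 = 140.8 W

141 W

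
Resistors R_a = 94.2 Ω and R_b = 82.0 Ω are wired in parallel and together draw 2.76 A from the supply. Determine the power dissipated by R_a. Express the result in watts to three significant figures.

We need the common branch voltage; get it from I_total × R_eq, then P = V²/R for the branch.
1/R_eq = 1/94.2 + 1/82.0 ⇒ R_eq = 43.84 Ω
V = I_total × R_eq = 2.760 × 43.84 = 121.0 V
P_R_a = V² / R_a = (121.0)² / 94.2 = 155.4 W

155 W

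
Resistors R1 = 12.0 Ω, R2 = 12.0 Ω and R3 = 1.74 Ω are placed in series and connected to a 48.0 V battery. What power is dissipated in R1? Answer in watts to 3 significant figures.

The current is common to all series resistors; compute it, then apply P = I²R for the target.
R_total = 12.0 + 12.0 + 1.74 = 25.74 Ω
I = V / R_total = 48.0 / 25.74 = 1.865 A
P_R1 = I² × R1 = (1.865)² × 12.0 = 41.73 W

41.7 W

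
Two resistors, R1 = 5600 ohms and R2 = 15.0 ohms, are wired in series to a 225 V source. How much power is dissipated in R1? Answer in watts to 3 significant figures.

8.99 W

Every series element carries the same I. Get I from the total resistance, then P = I² × R1.
R_total = 5600 + 15.0 = 5615 Ω
I = V / R_total = 225 / 5615 = 0.04007 A
P_R1 = I² × R1 = (0.04007)² × 5600 = 8.992 W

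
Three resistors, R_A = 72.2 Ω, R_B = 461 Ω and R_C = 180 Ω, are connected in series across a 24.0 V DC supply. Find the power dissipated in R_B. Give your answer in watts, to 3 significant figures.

In a series string the same current flows through every resistor — find that current, then P = I²R for the one we want.
R_total = 72.2 + 461 + 180 = 713.2 Ω
I = V / R_total = 24.0 / 713.2 = 0.03365 A
P_R_B = I² × R_B = (0.03365)² × 461 = 0.5220 W

0.522 W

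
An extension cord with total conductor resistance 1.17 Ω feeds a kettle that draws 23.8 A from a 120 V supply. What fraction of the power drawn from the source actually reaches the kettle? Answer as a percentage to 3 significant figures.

76.8 %

The extension cord carries the full 23.8 A.
P_line = I² R_line = (23.80)² × 1.17 = 662.7 W
P_source = V I = 120 × 23.80 = 2856 W; P_load = 2193 W
η = P_load / P_source = 2193 / 2856 = 0.7680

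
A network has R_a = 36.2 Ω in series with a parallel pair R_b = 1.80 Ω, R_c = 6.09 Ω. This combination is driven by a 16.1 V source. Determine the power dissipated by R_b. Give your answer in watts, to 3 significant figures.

Reduce the parallel pair to R_p first; the network is then a simple series string.
R_p = (1.80×6.09)/(1.80+6.09) = 1.389 Ω
R_total = 36.2 + 1.389 = 37.59 Ω
I = V / R_total = 16.1 / 37.59 = 0.4283 A
Voltage across the parallel pair: V_p = I × R_p = 0.4283 × 1.389 = 0.5951 V
R_b sees V_p directly, so P = V_p² / R_b.
P_R_b = (0.5951)² / 1.80 = 0.1967 W

0.197 W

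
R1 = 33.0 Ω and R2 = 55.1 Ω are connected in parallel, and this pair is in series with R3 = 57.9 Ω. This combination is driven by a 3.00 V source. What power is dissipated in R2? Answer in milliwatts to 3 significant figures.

Collapse the R1‖R2 pair into one equivalent R_p; then R_p and R3 form a series string.
R_p = (33.0×55.1)/(33.0+55.1) = 20.64 Ω
R_total = R_p + 57.9 = 20.64 + 57.9 = 78.54 Ω
I = V / R_total = 3.00 / 78.54 = 0.03820 A
Voltage across the parallel pair: V_p = I × R_p = 0.03820 × 20.64 = 0.7884 V
R2 has V_p across it, so P = V_p²/R2.
P_R2 = (0.7884)² / 55.1 = 0.01128 W

11.3 mW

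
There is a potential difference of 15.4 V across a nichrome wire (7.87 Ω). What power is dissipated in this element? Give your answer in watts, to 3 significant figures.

30.1 W

With V across and R both known, P = V²/R gives the dissipation directly.
P = (15.4 V)² / 7.87 Ω = 30.13 W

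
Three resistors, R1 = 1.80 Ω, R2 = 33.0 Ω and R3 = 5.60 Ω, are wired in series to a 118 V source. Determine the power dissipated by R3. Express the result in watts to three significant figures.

47.8 W

In a series string the same current flows through every resistor — find that current, then P = I²R for the one we want.
R_total = 1.80 + 33.0 + 5.60 = 40.40 Ω
I = V / R_total = 118 / 40.40 = 2.921 A
P_R3 = I² × R3 = (2.921)² × 5.60 = 47.77 W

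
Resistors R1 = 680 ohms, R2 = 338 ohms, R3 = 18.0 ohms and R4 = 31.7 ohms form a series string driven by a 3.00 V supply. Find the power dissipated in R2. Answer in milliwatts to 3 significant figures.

Every series element carries the same I. Get I from the total resistance, then P = I² × R2.
R_total = 680 + 338 + 18.0 + 31.7 = 1068 Ω
I = V / R_total = 3.00 / 1068 = 0.002810 A
P_R2 = I² × R2 = (0.002810)² × 338 = 0.002668 W

2.67 mW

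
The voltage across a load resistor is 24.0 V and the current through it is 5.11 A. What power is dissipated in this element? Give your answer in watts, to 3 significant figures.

123 W

V and I are known directly — P = V I, no intermediate step needed.
P = 24.0 V × 5.110 A = 122.6 W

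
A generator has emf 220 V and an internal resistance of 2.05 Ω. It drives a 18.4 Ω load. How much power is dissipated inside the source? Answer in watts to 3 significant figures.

237 W

Internal loss is I²r, with I set by the total series resistance r+R.
I = ε / (r + R) = 220 / (2.05 + 18.4) = 10.76 A
P_int = I² r = (10.76)² × 2.05 = 237.3 W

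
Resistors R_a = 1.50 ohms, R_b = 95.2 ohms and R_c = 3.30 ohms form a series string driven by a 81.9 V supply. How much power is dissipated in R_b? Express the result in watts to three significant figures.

The current is common to all series resistors; compute it, then apply P = I²R for the target.
R_total = 1.50 + 95.2 + 3.30 = 100.0 Ω
I = V / R_total = 81.9 / 100.0 = 0.8190 A
P_R_b = I² × R_b = (0.8190)² × 95.2 = 63.86 W

63.9 W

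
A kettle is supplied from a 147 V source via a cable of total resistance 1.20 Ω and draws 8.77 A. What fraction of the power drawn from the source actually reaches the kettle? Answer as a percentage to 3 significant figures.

The cable carries the full 8.77 A.
P_line = I² R_line = (8.770)² × 1.20 = 92.30 W
P_source = V I = 147 × 8.770 = 1289 W; P_load = 1197 W
η = P_load / P_source = 1197 / 1289 = 0.9284

92.8 %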